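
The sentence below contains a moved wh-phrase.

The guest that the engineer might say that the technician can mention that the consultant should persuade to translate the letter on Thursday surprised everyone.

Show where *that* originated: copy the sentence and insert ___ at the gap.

'that' functions as the direct object of 'persuade'. The gap is right after 'persuade'.

The guest that the engineer might say that the technician can mention that the consultant should persuade ___ to translate the letter on Thursday surprised everyone.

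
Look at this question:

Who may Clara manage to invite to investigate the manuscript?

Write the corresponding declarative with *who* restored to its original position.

The filler 'who' is interpreted as the direct object of 'invite'. It moves to the left edge, and the trace sits right after 'invite':
Who may Clara manage to invite ___ to investigate the manuscript?

Clara may manage to invite who to investigate the manuscript.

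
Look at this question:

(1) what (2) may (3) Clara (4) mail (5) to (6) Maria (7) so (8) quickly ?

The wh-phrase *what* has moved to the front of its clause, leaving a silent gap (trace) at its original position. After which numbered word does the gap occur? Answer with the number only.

4

Before movement: Clara may mail what to Maria so quickly.
'what' is the direct object of 'mail'. Wh-movement fronts it, leaving a gap right after 'mail':
What may Clara mail ___ to Maria so quickly?
'mail' is word 4.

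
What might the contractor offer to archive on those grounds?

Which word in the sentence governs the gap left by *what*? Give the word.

Pre-movement form: The contractor might offer to archive what on those grounds.
'what' functions as the direct object of 'archive'. Wh-movement fronts it, leaving a gap right after 'archive':
What might the contractor offer to archive ___ on those grounds?

archive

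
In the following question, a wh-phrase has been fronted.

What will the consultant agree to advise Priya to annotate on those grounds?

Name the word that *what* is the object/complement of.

In situ: The consultant will agree to advise Priya to annotate what on those grounds.
'what' functions as the direct object of 'annotate'. Wh-movement fronts it, leaving a gap right after 'annotate':
What will the consultant agree to advise Priya to annotate ___ on those grounds?

annotate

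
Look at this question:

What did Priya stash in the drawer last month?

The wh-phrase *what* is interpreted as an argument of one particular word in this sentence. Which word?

Underlying clause: Priya did stash what in the drawer last month.
'what' is the direct object of 'stash'. It moves to the left edge, and the trace sits right after 'stash':
What did Priya stash ___ in the drawer last month?

stash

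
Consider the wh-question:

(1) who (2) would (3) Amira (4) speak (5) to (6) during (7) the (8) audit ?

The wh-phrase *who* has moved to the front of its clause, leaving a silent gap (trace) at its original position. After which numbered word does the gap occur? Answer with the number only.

Pre-movement form: Amira would speak to who during the audit.
'who' functions as the object of the preposition 'to'. Fronting leaves a gap immediately after 'to':
Who would Amira speak to ___ during the audit?
'to' is word 5.

5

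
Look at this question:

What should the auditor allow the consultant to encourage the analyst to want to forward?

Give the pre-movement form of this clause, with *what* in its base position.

'what' is the direct object of 'forward'. Fronting leaves a gap immediately after 'forward':
What should the auditor allow the consultant to encourage the analyst to want to forward ___?

The auditor should allow the consultant to encourage the analyst to want to forward what.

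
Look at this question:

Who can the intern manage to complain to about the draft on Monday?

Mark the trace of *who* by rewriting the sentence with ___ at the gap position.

Who can the intern manage to complain to ___ about the draft on Monday?

Underlying clause: The intern can manage to complain to who about the draft on Monday.
'who' functions as the object of the preposition 'to'. The gap is right after 'to'.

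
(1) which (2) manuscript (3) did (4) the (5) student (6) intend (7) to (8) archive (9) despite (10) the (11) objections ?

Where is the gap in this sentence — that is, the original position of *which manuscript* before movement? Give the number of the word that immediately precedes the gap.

Before movement: The student did intend to archive which manuscript despite the objections.
'which manuscript' functions as the direct object of 'archive'. Wh-movement fronts it, leaving a gap right after 'archive':
Which manuscript did the student intend to archive ___ despite the objections?
'archive' is word 8.

8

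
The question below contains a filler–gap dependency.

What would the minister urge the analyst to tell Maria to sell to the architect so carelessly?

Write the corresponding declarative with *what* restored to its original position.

The minister would urge the analyst to tell Maria to sell what to the architect so carelessly.

'what' functions as the direct object of 'sell'. Wh-movement fronts it, leaving a gap right after 'sell':
What would the minister urge the analyst to tell Maria to sell ___ to the architect so carelessly?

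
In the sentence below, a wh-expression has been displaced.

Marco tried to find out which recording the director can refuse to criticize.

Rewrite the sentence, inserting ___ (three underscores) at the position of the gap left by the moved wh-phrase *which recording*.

In situ: The director can refuse to criticize which recording.
'which recording' is the direct object of 'criticize'. The gap is right after 'criticize'.

Marco tried to find out which recording the director can refuse to criticize ___.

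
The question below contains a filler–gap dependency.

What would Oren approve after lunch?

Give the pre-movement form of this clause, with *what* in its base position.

Oren would approve what after lunch.

'what' is the direct object of 'approve'. Wh-movement fronts it, leaving a gap right after 'approve':
What would Oren approve ___ after lunch?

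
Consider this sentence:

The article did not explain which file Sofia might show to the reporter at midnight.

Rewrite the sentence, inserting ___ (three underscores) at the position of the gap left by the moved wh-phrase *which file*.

The article did not explain which file Sofia might show ___ to the reporter at midnight.

Pre-movement form: Sofia might show which file to the reporter at midnight.
'which file' is the direct object of 'show'. The gap is right after 'show'.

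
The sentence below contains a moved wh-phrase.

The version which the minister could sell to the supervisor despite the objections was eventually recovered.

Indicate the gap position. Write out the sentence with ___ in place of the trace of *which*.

The version which the minister could sell ___ to the supervisor despite the objections was eventually recovered.

'which' functions as the direct object of 'sell'. The gap is right after 'sell'.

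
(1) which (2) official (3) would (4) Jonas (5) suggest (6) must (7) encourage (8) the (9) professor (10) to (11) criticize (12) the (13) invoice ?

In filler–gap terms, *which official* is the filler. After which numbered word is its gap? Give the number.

5

Underlying clause: Jonas would suggest which official must encourage the professor to criticize the invoice.
The filler 'which official' is interpreted as the subject of the clause embedded under 'suggest'. Wh-movement fronts it, leaving a gap right after 'suggest':
Which official would Jonas suggest ___ must encourage the professor to criticize the invoice?
'suggest' is word 5.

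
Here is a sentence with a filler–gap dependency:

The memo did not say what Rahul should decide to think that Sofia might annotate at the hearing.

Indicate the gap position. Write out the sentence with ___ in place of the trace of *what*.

In situ: Rahul should decide to think that Sofia might annotate what at the hearing.
'what' is the direct object of 'annotate'. The gap is right after 'annotate'.

The memo did not say what Rahul should decide to think that Sofia might annotate ___ at the hearing.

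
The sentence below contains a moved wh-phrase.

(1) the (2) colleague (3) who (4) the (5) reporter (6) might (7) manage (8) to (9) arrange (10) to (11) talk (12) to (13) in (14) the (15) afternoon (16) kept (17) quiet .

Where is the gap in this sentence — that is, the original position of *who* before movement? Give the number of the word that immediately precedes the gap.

12

'who' functions as the object of the preposition 'to'. Fronting leaves a gap immediately after 'to':
The colleague who the reporter might manage to arrange to talk to ___ in the afternoon kept quiet.
'to' is word 12.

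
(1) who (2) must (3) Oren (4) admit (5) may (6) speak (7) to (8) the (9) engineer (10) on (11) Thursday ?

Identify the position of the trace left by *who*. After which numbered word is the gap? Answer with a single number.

Underlying clause: Oren must admit who may speak to the engineer on Thursday.
'who' functions as the subject of the clause embedded under 'admit'. Wh-movement fronts it, leaving a gap right after 'admit':
Who must Oren admit ___ may speak to the engineer on Thursday?
'admit' is word 4.

4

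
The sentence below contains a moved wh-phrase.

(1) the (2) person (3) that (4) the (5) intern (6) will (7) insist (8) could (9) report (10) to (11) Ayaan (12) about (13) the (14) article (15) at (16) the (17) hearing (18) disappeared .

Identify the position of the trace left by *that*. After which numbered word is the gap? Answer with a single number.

'that' functions as the subject of the clause embedded under 'insist'. Fronting leaves a gap immediately after 'insist':
The person that the intern will insist ___ could report to Ayaan about the article at the hearing disappeared.
'insist' is word 7.

7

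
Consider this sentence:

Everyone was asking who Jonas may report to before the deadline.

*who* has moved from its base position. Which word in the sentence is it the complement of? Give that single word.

to

Before movement: Jonas may report to who before the deadline.
The filler 'who' is interpreted as the object of the preposition 'to'. Wh-movement fronts it, leaving a gap right after 'to':
Everyone was asking who Jonas may report to ___ before the deadline.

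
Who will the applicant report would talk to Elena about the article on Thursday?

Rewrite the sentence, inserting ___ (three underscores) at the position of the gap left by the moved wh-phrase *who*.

Who will the applicant report ___ would talk to Elena about the article on Thursday?

Pre-movement form: The applicant will report who would talk to Elena about the article on Thursday.
The filler 'who' is interpreted as the subject of the clause embedded under 'report'. The gap is right after 'report'.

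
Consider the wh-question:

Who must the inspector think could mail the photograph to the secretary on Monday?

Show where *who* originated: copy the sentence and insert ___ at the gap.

In situ: The inspector must think who could mail the photograph to the secretary on Monday.
'who' is the subject of the clause embedded under 'think'. The gap is right after 'think'.

Who must the inspector think ___ could mail the photograph to the secretary on Monday?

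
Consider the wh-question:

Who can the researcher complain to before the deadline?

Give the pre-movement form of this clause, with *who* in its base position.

The researcher can complain to who before the deadline.

'who' is the object of the preposition 'to'. Fronting leaves a gap immediately after 'to':
Who can the researcher complain to ___ before the deadline?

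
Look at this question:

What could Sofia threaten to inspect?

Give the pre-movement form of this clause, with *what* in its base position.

Sofia could threaten to inspect what.

The filler 'what' is interpreted as the direct object of 'inspect'. Fronting leaves a gap immediately after 'inspect':
What could Sofia threaten to inspect ___?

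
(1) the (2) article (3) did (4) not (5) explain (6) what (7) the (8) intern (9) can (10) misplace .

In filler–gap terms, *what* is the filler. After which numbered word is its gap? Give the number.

10

In situ: The intern can misplace what.
The filler 'what' is interpreted as the direct object of 'misplace'. Wh-movement fronts it, leaving a gap right after 'misplace':
The article did not explain what the intern can misplace ___.
'misplace' is word 10.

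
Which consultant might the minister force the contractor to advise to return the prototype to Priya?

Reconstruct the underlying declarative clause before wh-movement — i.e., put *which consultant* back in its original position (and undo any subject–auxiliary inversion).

The minister might force the contractor to advise which consultant to return the prototype to Priya.

The filler 'which consultant' is interpreted as the direct object of 'advise'. It moves to the left edge, and the trace sits right after 'advise':
Which consultant might the minister force the contractor to advise ___ to return the prototype to Priya?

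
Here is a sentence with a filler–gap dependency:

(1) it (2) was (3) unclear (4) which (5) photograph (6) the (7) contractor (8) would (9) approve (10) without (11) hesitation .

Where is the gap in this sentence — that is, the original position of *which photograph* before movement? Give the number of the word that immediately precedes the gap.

Before movement: The contractor would approve which photograph without hesitation.
The filler 'which photograph' is interpreted as the direct object of 'approve'. Fronting leaves a gap immediately after 'approve':
It was unclear which photograph the contractor would approve ___ without hesitation.
'approve' is word 9.

9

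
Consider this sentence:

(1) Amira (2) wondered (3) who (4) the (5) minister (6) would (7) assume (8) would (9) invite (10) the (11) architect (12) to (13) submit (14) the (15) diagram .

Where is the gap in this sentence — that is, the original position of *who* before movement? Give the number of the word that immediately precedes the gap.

7

Pre-movement form: The minister would assume who would invite the architect to submit the diagram.
'who' is the subject of the clause embedded under 'assume'. Wh-movement fronts it, leaving a gap right after 'assume':
Amira wondered who the minister would assume ___ would invite the architect to submit the diagram.
'assume' is word 7.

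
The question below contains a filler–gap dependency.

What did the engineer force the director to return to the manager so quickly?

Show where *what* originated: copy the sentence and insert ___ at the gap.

What did the engineer force the director to return ___ to the manager so quickly?

Pre-movement form: The engineer did force the director to return what to the manager so quickly.
The filler 'what' is interpreted as the direct object of 'return'. The gap is right after 'return'.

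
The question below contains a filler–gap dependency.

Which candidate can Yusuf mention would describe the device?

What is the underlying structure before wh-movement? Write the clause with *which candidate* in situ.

'which candidate' is the subject of the clause embedded under 'mention'. It moves to the left edge, and the trace sits right after 'mention':
Which candidate can Yusuf mention ___ would describe the device?

Yusuf can mention which candidate would describe the device.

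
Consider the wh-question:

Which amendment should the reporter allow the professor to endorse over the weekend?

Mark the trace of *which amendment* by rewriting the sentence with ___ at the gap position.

Underlying clause: The reporter should allow the professor to endorse which amendment over the weekend.
'which amendment' functions as the direct object of 'endorse'. The gap is right after 'endorse'.

Which amendment should the reporter allow the professor to endorse ___ over the weekend?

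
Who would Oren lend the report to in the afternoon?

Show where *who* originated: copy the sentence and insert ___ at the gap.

Pre-movement form: Oren would lend the report to who in the afternoon.
'who' functions as the object of the preposition 'to' (recipient of 'lend'). The gap is right after 'to'.

Who would Oren lend the report to ___ in the afternoon?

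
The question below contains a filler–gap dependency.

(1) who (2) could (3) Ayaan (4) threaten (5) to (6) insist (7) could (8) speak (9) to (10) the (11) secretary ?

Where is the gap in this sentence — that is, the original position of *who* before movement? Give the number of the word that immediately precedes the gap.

6

Pre-movement form: Ayaan could threaten to insist who could speak to the secretary.
The filler 'who' is interpreted as the subject of the clause embedded under 'insist'. It moves to the left edge, and the trace sits right after 'insist':
Who could Ayaan threaten to insist ___ could speak to the secretary?
'insist' is word 6.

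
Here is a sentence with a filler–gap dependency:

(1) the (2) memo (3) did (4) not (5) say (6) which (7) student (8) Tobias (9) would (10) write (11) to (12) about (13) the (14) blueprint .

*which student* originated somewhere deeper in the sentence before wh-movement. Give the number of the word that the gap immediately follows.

Underlying clause: Tobias would write to which student about the blueprint.
The filler 'which student' is interpreted as the object of the preposition 'to'. It moves to the left edge, and the trace sits right after 'to':
The memo did not say which student Tobias would write to ___ about the blueprint.
'to' is word 11.

11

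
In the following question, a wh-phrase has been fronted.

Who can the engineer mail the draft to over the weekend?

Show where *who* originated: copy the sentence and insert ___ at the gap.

Who can the engineer mail the draft to ___ over the weekend?

In situ: The engineer can mail the draft to who over the weekend.
'who' is the object of the preposition 'to' (recipient of 'mail'). The gap is right after 'to'.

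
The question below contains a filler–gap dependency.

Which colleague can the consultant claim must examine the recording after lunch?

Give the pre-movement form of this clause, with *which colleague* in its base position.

The consultant can claim which colleague must examine the recording after lunch.

'which colleague' is the subject of the clause embedded under 'claim'. Wh-movement fronts it, leaving a gap right after 'claim':
Which colleague can the consultant claim ___ must examine the recording after lunch?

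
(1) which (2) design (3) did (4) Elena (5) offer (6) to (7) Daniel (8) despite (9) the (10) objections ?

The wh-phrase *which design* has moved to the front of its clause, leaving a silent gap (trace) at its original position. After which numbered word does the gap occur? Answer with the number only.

5

Before movement: Elena did offer which design to Daniel despite the objections.
The filler 'which design' is interpreted as the direct object of 'offer'. Wh-movement fronts it, leaving a gap right after 'offer':
Which design did Elena offer ___ to Daniel despite the objections?
'offer' is word 5.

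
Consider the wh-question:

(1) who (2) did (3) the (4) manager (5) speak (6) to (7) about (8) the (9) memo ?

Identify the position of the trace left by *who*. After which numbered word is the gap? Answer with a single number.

6

Pre-movement form: The manager did speak to who about the memo.
'who' is the object of the preposition 'to'. It moves to the left edge, and the trace sits right after 'to':
Who did the manager speak to ___ about the memo?
'to' is word 6.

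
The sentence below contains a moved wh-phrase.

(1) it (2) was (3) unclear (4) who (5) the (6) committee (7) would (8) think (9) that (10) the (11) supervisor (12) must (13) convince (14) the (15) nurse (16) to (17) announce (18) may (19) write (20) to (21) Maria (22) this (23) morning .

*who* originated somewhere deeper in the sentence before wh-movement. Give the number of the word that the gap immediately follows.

17

In situ: The committee would think that the supervisor must convince the nurse to announce who may write to Maria this morning.
'who' is the subject of the clause embedded under 'announce'. Fronting leaves a gap immediately after 'announce':
It was unclear who the committee would think that the supervisor must convince the nurse to announce ___ may write to Maria this morning.
'announce' is word 17.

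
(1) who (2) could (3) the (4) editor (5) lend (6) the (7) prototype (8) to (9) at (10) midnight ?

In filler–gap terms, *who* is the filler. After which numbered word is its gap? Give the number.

Before movement: The editor could lend the prototype to who at midnight.
The filler 'who' is interpreted as the object of the preposition 'to' (recipient of 'lend'). Fronting leaves a gap immediately after 'to':
Who could the editor lend the prototype to ___ at midnight?
'to' is word 8.

8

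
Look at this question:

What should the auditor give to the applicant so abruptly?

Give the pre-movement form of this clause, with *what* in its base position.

The auditor should give what to the applicant so abruptly.

'what' is the direct object of 'give'. Fronting leaves a gap immediately after 'give':
What should the auditor give ___ to the applicant so abruptly?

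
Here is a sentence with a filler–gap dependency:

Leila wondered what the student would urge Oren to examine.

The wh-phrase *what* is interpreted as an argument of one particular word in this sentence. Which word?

examine

Underlying clause: The student would urge Oren to examine what.
'what' functions as the direct object of 'examine'. It moves to the left edge, and the trace sits right after 'examine':
Leila wondered what the student would urge Oren to examine ___.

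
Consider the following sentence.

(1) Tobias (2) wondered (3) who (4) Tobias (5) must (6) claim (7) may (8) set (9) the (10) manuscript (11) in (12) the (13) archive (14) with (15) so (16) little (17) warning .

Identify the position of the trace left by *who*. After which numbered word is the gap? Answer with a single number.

6

In situ: Tobias must claim who may set the manuscript in the archive with so little warning.
'who' functions as the subject of the clause embedded under 'claim'. It moves to the left edge, and the trace sits right after 'claim':
Tobias wondered who Tobias must claim ___ may set the manuscript in the archive with so little warning.
'claim' is word 6.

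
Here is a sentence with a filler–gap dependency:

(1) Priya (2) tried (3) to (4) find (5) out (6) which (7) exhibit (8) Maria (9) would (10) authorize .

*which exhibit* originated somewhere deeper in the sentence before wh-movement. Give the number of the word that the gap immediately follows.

Underlying clause: Maria would authorize which exhibit.
'which exhibit' is the direct object of 'authorize'. It moves to the left edge, and the trace sits right after 'authorize':
Priya tried to find out which exhibit Maria would authorize ___.
'authorize' is word 10.

10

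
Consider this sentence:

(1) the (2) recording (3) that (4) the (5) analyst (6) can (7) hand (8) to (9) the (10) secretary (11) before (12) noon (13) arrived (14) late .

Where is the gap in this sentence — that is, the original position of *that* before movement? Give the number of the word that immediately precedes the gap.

7

The filler 'that' is interpreted as the direct object of 'hand'. Wh-movement fronts it, leaving a gap right after 'hand':
The recording that the analyst can hand ___ to the secretary before noon arrived late.
'hand' is word 7.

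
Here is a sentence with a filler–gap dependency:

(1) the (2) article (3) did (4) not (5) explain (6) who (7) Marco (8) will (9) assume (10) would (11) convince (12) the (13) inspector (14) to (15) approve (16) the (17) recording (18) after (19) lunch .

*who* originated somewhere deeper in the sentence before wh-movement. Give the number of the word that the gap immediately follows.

Before movement: Marco will assume who would convince the inspector to approve the recording after lunch.
The filler 'who' is interpreted as the subject of the clause embedded under 'assume'. Fronting leaves a gap immediately after 'assume':
The article did not explain who Marco will assume ___ would convince the inspector to approve the recording after lunch.
'assume' is word 9.

9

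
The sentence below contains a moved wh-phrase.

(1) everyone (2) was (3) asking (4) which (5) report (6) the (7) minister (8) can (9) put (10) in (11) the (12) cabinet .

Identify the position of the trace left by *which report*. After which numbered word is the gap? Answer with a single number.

9

Pre-movement form: The minister can put which report in the cabinet.
'which report' functions as the direct object of 'put'. Fronting leaves a gap immediately after 'put':
Everyone was asking which report the minister can put ___ in the cabinet.
'put' is word 9.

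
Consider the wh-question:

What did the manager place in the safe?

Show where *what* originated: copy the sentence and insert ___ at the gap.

In situ: The manager did place what in the safe.
'what' functions as the direct object of 'place'. The gap is right after 'place'.

What did the manager place ___ in the safe?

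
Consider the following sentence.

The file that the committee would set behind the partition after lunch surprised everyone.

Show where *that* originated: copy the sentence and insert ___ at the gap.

The file that the committee would set ___ behind the partition after lunch surprised everyone.

The filler 'that' is interpreted as the direct object of 'set'. The gap is right after 'set'.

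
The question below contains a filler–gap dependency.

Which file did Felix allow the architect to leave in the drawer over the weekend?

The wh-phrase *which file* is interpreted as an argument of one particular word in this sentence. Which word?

leave

Underlying clause: Felix did allow the architect to leave which file in the drawer over the weekend.
'which file' functions as the direct object of 'leave'. Wh-movement fronts it, leaving a gap right after 'leave':
Which file did Felix allow the architect to leave ___ in the drawer over the weekend?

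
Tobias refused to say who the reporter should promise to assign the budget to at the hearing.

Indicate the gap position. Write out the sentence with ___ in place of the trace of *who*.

Tobias refused to say who the reporter should promise to assign the budget to ___ at the hearing.

In situ: The reporter should promise to assign the budget to who at the hearing.
'who' functions as the object of the preposition 'to' (recipient of 'assign'). The gap is right after 'to'.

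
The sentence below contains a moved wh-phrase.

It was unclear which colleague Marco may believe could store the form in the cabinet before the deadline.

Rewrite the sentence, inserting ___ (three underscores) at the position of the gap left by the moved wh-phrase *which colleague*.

In situ: Marco may believe which colleague could store the form in the cabinet before the deadline.
The filler 'which colleague' is interpreted as the subject of the clause embedded under 'believe'. The gap is right after 'believe'.

It was unclear which colleague Marco may believe ___ could store the form in the cabinet before the deadline.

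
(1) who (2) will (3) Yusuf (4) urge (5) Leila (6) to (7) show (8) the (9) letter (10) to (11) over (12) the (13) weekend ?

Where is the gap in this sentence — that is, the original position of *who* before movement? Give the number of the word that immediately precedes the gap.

10

Underlying clause: Yusuf will urge Leila to show the letter to who over the weekend.
'who' is the object of the preposition 'to' (recipient of 'show'). Wh-movement fronts it, leaving a gap right after 'to':
Who will Yusuf urge Leila to show the letter to ___ over the weekend?
'to' is word 10.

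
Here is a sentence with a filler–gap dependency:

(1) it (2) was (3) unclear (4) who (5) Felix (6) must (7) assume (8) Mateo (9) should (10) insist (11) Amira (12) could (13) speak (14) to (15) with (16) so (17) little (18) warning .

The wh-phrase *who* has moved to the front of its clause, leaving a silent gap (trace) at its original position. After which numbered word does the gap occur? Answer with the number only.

Pre-movement form: Felix must assume Mateo should insist Amira could speak to who with so little warning.
'who' is the object of the preposition 'to'. It moves to the left edge, and the trace sits right after 'to':
It was unclear who Felix must assume Mateo should insist Amira could speak to ___ with so little warning.
'to' is word 14.

14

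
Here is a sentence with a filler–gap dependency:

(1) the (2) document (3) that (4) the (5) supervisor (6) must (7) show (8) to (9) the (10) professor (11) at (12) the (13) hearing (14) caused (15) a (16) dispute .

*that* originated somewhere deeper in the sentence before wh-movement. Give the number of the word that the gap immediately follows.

7

'that' functions as the direct object of 'show'. Fronting leaves a gap immediately after 'show':
The document that the supervisor must show ___ to the professor at the hearing caused a dispute.
'show' is word 7.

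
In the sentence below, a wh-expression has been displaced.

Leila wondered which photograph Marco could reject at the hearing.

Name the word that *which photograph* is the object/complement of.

Pre-movement form: Marco could reject which photograph at the hearing.
'which photograph' is the direct object of 'reject'. Fronting leaves a gap immediately after 'reject':
Leila wondered which photograph Marco could reject ___ at the hearing.

reject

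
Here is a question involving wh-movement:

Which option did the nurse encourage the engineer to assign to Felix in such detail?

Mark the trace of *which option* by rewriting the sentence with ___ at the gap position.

Underlying clause: The nurse did encourage the engineer to assign which option to Felix in such detail.
'which option' is the direct object of 'assign'. The gap is right after 'assign'.

Which option did the nurse encourage the engineer to assign ___ to Felix in such detail?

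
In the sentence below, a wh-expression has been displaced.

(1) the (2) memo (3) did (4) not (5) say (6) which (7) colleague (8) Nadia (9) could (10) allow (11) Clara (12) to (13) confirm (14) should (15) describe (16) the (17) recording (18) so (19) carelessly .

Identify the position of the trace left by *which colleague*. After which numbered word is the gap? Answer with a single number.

Underlying clause: Nadia could allow Clara to confirm which colleague should describe the recording so carelessly.
The filler 'which colleague' is interpreted as the subject of the clause embedded under 'confirm'. Wh-movement fronts it, leaving a gap right after 'confirm':
The memo did not say which colleague Nadia could allow Clara to confirm ___ should describe the recording so carelessly.
'confirm' is word 13.

13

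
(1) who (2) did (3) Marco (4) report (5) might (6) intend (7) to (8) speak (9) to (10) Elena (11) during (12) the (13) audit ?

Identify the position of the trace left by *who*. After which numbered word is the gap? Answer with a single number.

Before movement: Marco did report who might intend to speak to Elena during the audit.
The filler 'who' is interpreted as the subject of the clause embedded under 'report'. Fronting leaves a gap immediately after 'report':
Who did Marco report ___ might intend to speak to Elena during the audit?
'report' is word 4.

4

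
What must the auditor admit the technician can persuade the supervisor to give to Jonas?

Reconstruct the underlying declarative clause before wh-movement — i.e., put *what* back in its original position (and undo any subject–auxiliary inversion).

The auditor must admit the technician can persuade the supervisor to give what to Jonas.

'what' is the direct object of 'give'. Wh-movement fronts it, leaving a gap right after 'give':
What must the auditor admit the technician can persuade the supervisor to give ___ to Jonas?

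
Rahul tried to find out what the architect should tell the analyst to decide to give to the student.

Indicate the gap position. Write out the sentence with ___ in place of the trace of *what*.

Rahul tried to find out what the architect should tell the analyst to decide to give ___ to the student.

Pre-movement form: The architect should tell the analyst to decide to give what to the student.
'what' is the direct object of 'give'. The gap is right after 'give'.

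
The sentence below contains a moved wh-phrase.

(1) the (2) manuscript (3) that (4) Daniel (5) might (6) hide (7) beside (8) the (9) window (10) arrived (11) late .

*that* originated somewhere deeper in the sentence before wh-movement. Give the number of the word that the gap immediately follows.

6

The filler 'that' is interpreted as the direct object of 'hide'. It moves to the left edge, and the trace sits right after 'hide':
The manuscript that Daniel might hide ___ beside the window arrived late.
'hide' is word 6.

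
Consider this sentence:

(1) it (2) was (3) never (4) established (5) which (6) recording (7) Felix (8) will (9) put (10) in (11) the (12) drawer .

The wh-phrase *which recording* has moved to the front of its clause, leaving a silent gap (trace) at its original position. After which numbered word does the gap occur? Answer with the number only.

In situ: Felix will put which recording in the drawer.
'which recording' functions as the direct object of 'put'. Wh-movement fronts it, leaving a gap right after 'put':
It was never established which recording Felix will put ___ in the drawer.
'put' is word 9.

9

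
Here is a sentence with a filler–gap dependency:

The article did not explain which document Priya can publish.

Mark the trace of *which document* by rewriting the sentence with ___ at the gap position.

In situ: Priya can publish which document.
'which document' functions as the direct object of 'publish'. The gap is right after 'publish'.

The article did not explain which document Priya can publish ___.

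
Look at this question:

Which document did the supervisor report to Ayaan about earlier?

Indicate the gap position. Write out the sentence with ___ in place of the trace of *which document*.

Pre-movement form: The supervisor did report to Ayaan about which document earlier.
'which document' functions as the object of the preposition 'about'. The gap is right after 'about'.

Which document did the supervisor report to Ayaan about ___ earlier?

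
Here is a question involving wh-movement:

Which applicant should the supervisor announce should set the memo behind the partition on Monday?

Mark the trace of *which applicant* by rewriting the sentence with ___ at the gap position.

Which applicant should the supervisor announce ___ should set the memo behind the partition on Monday?

Pre-movement form: The supervisor should announce which applicant should set the memo behind the partition on Monday.
The filler 'which applicant' is interpreted as the subject of the clause embedded under 'announce'. The gap is right after 'announce'.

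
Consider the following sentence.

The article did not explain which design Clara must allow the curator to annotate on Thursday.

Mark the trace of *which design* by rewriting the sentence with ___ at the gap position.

In situ: Clara must allow the curator to annotate which design on Thursday.
'which design' functions as the direct object of 'annotate'. The gap is right after 'annotate'.

The article did not explain which design Clara must allow the curator to annotate ___ on Thursday.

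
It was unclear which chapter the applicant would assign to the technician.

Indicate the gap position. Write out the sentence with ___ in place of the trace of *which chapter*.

Underlying clause: The applicant would assign which chapter to the technician.
The filler 'which chapter' is interpreted as the direct object of 'assign'. The gap is right after 'assign'.

It was unclear which chapter the applicant would assign ___ to the technician.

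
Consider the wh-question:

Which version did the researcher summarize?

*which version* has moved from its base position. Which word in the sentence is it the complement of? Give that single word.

In situ: The researcher did summarize which version.
'which version' is the direct object of 'summarize'. Wh-movement fronts it, leaving a gap right after 'summarize':
Which version did the researcher summarize ___?

summarize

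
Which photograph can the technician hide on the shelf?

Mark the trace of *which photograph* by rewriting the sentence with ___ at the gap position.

In situ: The technician can hide which photograph on the shelf.
The filler 'which photograph' is interpreted as the direct object of 'hide'. The gap is right after 'hide'.

Which photograph can the technician hide ___ on the shelf?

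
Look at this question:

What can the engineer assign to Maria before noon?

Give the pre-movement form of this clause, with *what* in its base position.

The filler 'what' is interpreted as the direct object of 'assign'. Fronting leaves a gap immediately after 'assign':
What can the engineer assign ___ to Maria before noon?

The engineer can assign what to Maria before noon.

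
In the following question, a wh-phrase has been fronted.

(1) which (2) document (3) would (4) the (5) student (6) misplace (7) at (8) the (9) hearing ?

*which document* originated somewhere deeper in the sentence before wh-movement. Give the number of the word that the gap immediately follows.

6

Before movement: The student would misplace which document at the hearing.
'which document' is the direct object of 'misplace'. Wh-movement fronts it, leaving a gap right after 'misplace':
Which document would the student misplace ___ at the hearing?
'misplace' is word 6.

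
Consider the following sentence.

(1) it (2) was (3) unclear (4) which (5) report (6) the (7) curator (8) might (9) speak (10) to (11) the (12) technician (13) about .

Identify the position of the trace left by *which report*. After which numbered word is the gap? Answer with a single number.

13

Pre-movement form: The curator might speak to the technician about which report.
'which report' is the object of the preposition 'about'. Wh-movement fronts it, leaving a gap right after 'about':
It was unclear which report the curator might speak to the technician about ___.
'about' is word 13.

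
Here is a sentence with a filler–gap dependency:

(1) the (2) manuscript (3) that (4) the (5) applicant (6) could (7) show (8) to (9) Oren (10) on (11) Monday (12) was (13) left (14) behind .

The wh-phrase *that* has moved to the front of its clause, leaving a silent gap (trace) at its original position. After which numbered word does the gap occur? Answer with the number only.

'that' is the direct object of 'show'. Wh-movement fronts it, leaving a gap right after 'show':
The manuscript that the applicant could show ___ to Oren on Monday was left behind.
'show' is word 7.

7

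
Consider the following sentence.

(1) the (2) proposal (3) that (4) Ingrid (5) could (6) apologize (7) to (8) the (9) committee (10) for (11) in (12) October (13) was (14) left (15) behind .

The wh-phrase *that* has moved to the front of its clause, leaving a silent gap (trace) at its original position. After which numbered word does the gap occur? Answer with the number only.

The filler 'that' is interpreted as the object of the preposition 'for'. It moves to the left edge, and the trace sits right after 'for':
The proposal that Ingrid could apologize to the committee for ___ in October was left behind.
'for' is word 10.

10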